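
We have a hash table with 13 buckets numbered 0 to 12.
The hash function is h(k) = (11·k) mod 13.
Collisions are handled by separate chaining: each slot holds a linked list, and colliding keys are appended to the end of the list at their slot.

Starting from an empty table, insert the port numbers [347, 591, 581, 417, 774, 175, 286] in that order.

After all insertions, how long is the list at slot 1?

Insert 347: h=8, bucket 8 empty → new chain.
Insert 591: h=1, bucket 1 empty → new chain.
Insert 581: h=8, bucket 8 nonempty → append to chain.
Insert 417: h=11, bucket 11 empty → new chain.
Insert 774: h=12, bucket 12 empty → new chain.
Insert 175: h=1, bucket 1 nonempty → append to chain.
Insert 286: h=0, bucket 0 empty → new chain.
Final buckets:
0: 286
1: 591 -> 175
2: —
3: —
4: —
5: —
6: —
7: —
8: 347 -> 581
9: —
10: —
11: 417
12: 774

2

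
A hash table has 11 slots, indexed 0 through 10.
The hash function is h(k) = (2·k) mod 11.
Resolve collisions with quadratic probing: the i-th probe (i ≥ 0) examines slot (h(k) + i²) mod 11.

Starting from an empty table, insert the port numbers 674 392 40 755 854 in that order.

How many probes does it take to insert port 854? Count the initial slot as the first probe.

Insert 674: h=6, slot 6 empty → index 6.
Insert 392: h=3, slot 3 empty → index 3.
Insert 40: h=3, slot 3 occupied → index 4.
Insert 755: h=3, slots 3,4 occupied → index 7.
Insert 854: h=3, slots 3,4,7 occupied → index 1.
Table: [-, 854, -, 392, 40, -, 674, 755, -, -, -]

4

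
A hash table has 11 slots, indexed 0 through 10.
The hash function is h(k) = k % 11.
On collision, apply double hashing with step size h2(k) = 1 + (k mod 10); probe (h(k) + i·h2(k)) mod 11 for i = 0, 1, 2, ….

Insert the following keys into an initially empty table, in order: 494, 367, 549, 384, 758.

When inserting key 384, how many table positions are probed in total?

4

Insert 494: h=10, slot 10 empty => index 10.
Insert 367: h=4, slot 4 empty => index 4.
Insert 549: h=10, h2=10, slot 10 occupied => index 9.
Insert 384: h=10, h2=5, slots 10,4,9 occupied => index 3.
Insert 758: h=10, h2=9, slot 10 occupied => index 8.
Table: [-, -, -, 384, 367, -, -, -, 758, 549, 494]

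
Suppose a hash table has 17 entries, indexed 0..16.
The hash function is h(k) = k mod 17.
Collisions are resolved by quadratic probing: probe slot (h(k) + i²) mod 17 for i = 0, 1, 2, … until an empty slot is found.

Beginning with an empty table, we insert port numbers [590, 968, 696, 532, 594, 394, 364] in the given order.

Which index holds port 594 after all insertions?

3

590: h=12 → slot 12
968: h=16 → slot 16
696: h=16, probe 16,0 → slot 0
532: h=5 → slot 5
594: h=16, probe 16,0,3 → slot 3
394: h=3, probe 3,4 → slot 4
364: h=7 → slot 7
Table: [696, ∅, ∅, 594, 394, 532, ∅, 364, ∅, ∅, ∅, ∅, 590, ∅, ∅, ∅, 968]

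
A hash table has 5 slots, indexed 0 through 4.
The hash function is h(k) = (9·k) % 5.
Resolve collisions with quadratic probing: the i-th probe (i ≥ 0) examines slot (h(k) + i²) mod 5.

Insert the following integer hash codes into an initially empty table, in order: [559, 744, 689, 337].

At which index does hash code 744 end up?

2

559: h=1 -> slot 1
744: h=1, probe 1,2 -> slot 2
689: h=1, probe 1,2,0 -> slot 0
337: h=3 -> slot 3
Table: [689, 559, 744, 337, ∅]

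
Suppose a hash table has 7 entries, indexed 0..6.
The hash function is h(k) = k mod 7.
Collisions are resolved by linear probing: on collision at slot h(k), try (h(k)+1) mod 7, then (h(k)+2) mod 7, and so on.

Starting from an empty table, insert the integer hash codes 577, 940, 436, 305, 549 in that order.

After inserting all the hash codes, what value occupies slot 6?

549

Insert 577: h=3, slot 3 empty -> index 3.
Insert 940: h=2, slot 2 empty -> index 2.
Insert 436: h=2, slots 2,3 occupied -> index 4.
Insert 305: h=4, slot 4 occupied -> index 5.
Insert 549: h=3, slots 3,4,5 occupied -> index 6.
Table: [-, -, 940, 577, 436, 305, 549]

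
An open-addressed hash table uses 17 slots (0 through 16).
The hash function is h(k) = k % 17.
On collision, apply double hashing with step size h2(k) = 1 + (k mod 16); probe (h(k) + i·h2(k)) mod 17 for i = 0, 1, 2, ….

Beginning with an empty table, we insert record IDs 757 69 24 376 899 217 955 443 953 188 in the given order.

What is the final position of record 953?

757: h=9 -> slot 9
69: h=1 -> slot 1
24: h=7 -> slot 7
376: h=2 -> slot 2
899: h=15 -> slot 15
217: h=13 -> slot 13
955: h=3 -> slot 3
443: h=1, h2=12, probe 1,13,8 -> slot 8
953: h=1, h2=10, probe 1,11 -> slot 11
188: h=1, h2=13, probe 1,14 -> slot 14
Table: [∅, 69, 376, 955, ∅, ∅, ∅, 24, 443, 757, ∅, 953, ∅, 217, 188, 899, ∅]

11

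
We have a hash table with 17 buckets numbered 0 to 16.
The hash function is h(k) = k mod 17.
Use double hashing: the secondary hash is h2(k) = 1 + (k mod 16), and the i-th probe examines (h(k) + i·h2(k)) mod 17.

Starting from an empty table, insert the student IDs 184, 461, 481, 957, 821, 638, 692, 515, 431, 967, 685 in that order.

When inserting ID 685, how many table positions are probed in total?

184 hashes to 14; slot 14 is free → place at 14.
461 hashes to 2; slot 2 is free → place at 2.
481 hashes to 5; slot 5 is free → place at 5.
957 hashes to 5, h2=14; 5,2 taken → place at 16.
821 hashes to 5, h2=6; 5 taken → place at 11.
638 hashes to 9; slot 9 is free → place at 9.
692 hashes to 12; slot 12 is free → place at 12.
515 hashes to 5, h2=4; 5,9 taken → place at 13.
431 hashes to 6; slot 6 is free → place at 6.
967 hashes to 15; slot 15 is free → place at 15.
685 hashes to 5, h2=14; 5,2,16,13 taken → place at 10.
Table: [., ., 461, ., ., 481, 431, ., ., 638, 685, 821, 692, 515, 184, 967, 957]

5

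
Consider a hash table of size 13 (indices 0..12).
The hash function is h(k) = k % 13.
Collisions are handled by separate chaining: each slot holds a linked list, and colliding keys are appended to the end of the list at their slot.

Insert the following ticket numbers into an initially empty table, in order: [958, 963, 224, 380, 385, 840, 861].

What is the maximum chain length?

3

958 → bucket 9
963 → bucket 1
224 → bucket 3
380 → bucket 3 (collision)
385 → bucket 8
840 → bucket 8 (collision)
861 → bucket 3 (collision)
Final buckets:
0: —
1: 963
2: —
3: 224 -> 380 -> 861
4: —
5: —
6: —
7: —
8: 385 -> 840
9: 958
10: —
11: —
12: —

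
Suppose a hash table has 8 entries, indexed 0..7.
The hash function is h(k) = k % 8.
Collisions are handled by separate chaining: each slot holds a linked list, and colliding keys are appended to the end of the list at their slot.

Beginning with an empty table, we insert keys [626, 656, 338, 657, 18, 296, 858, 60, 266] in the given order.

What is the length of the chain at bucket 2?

626 → bucket 2
656 → bucket 0
338 → bucket 2 (collision)
657 → bucket 1
18 → bucket 2 (collision)
296 → bucket 0 (collision)
858 → bucket 2 (collision)
60 → bucket 4
266 → bucket 2 (collision)
Final buckets:
0: 656 -> 296
1: 657
2: 626 -> 338 -> 18 -> 858 -> 266
3: -
4: 60
5: -
6: -
7: -

5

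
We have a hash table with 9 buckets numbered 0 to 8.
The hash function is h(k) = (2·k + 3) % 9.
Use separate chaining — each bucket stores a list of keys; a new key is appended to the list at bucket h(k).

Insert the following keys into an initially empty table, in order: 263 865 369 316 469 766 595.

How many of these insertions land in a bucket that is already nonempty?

4

Insert 263: h=7, bucket 7 empty → new chain.
Insert 865: h=5, bucket 5 empty → new chain.
Insert 369: h=3, bucket 3 empty → new chain.
Insert 316: h=5, bucket 5 nonempty → append to chain.
Insert 469: h=5, bucket 5 nonempty → append to chain.
Insert 766: h=5, bucket 5 nonempty → append to chain.
Insert 595: h=5, bucket 5 nonempty → append to chain.
Final buckets:
0: .
1: .
2: .
3: 369
4: .
5: 865 -> 316 -> 469 -> 766 -> 595
6: .
7: 263
8: .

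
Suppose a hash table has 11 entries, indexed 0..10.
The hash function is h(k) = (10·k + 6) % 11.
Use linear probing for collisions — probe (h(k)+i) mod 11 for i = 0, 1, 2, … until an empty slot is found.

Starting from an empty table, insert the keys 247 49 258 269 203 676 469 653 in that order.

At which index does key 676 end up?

6

Insert 247: h=1, slot 1 empty → index 1.
Insert 49: h=1, slot 1 occupied → index 2.
Insert 258: h=1, slots 1,2 occupied → index 3.
Insert 269: h=1, slots 1,2,3 occupied → index 4.
Insert 203: h=1, slots 1,2,3,4 occupied → index 5.
Insert 676: h=1, slots 1,2,3,4,5 occupied → index 6.
Insert 469: h=10, slot 10 empty → index 10.
Insert 653: h=2, slots 2,3,4,5,6 occupied → index 7.
Table: [_, 247, 49, 258, 269, 203, 676, 653, _, _, 469]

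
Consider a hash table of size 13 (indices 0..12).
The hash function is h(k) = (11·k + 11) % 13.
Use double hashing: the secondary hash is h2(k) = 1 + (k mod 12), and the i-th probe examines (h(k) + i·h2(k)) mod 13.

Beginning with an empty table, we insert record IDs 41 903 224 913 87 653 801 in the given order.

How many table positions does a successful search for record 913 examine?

3

41 hashes to 7; slot 7 is free → place at 7.
903 hashes to 12; slot 12 is free → place at 12.
224 hashes to 5; slot 5 is free → place at 5.
913 hashes to 5, h2=2; 5,7 taken → place at 9.
87 hashes to 6; slot 6 is free → place at 6.
653 hashes to 5, h2=6; 5 taken → place at 11.
801 hashes to 8; slot 8 is free → place at 8.
Table: [_, _, _, _, _, 224, 87, 41, 801, 913, _, 653, 903]
Lookup 913: h=5, h2=2, probe 5,7,9 → found at 9.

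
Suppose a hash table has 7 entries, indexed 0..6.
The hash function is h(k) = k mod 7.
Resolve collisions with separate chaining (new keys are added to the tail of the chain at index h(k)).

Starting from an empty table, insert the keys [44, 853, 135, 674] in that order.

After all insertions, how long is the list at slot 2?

Insert 44: h=2, bucket 2 empty → new chain.
Insert 853: h=6, bucket 6 empty → new chain.
Insert 135: h=2, bucket 2 nonempty → append to chain.
Insert 674: h=2, bucket 2 nonempty → append to chain.
Final buckets:
0: —
1: —
2: 44 -> 135 -> 674
3: —
4: —
5: —
6: 853

3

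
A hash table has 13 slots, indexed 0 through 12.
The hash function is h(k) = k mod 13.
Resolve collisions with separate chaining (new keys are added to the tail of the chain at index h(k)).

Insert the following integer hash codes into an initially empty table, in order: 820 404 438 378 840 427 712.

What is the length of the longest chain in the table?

3

Insert 820: h=1, bucket 1 empty -> new chain.
Insert 404: h=1, bucket 1 nonempty -> append to chain.
Insert 438: h=9, bucket 9 empty -> new chain.
Insert 378: h=1, bucket 1 nonempty -> append to chain.
Insert 840: h=8, bucket 8 empty -> new chain.
Insert 427: h=11, bucket 11 empty -> new chain.
Insert 712: h=10, bucket 10 empty -> new chain.
Final buckets:
0: —
1: 820 -> 404 -> 378
2: —
3: —
4: —
5: —
6: —
7: —
8: 840
9: 438
10: 712
11: 427
12: —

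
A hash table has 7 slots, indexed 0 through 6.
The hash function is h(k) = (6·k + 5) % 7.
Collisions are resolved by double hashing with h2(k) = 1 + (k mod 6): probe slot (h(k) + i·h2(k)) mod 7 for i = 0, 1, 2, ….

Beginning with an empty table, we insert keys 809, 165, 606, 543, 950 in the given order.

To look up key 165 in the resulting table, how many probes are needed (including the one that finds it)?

2

Insert 809: h=1, slot 1 empty => index 1.
Insert 165: h=1, h2=4, slot 1 occupied => index 5.
Insert 606: h=1, h2=1, slot 1 occupied => index 2.
Insert 543: h=1, h2=4, slots 1,5,2 occupied => index 6.
Insert 950: h=0, slot 0 empty => index 0.
Table: [950, 809, 606, ., ., 165, 543]
Lookup 165: h=1, h2=4, probe 1,5 → found at 5.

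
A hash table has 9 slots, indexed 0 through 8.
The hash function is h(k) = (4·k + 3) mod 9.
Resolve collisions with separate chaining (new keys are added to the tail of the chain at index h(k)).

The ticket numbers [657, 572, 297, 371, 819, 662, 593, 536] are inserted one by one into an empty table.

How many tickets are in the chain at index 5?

3

Insert 657: h=3, bucket 3 empty -> new chain.
Insert 572: h=5, bucket 5 empty -> new chain.
Insert 297: h=3, bucket 3 nonempty -> append to chain.
Insert 371: h=2, bucket 2 empty -> new chain.
Insert 819: h=3, bucket 3 nonempty -> append to chain.
Insert 662: h=5, bucket 5 nonempty -> append to chain.
Insert 593: h=8, bucket 8 empty -> new chain.
Insert 536: h=5, bucket 5 nonempty -> append to chain.
Final buckets:
0: -
1: -
2: 371
3: 657 -> 297 -> 819
4: -
5: 572 -> 662 -> 536
6: -
7: -
8: 593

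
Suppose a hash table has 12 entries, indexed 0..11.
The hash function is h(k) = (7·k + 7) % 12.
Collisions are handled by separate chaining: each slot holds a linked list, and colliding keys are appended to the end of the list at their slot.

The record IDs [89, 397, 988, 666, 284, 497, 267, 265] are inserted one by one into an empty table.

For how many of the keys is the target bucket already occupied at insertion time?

2

89 → bucket 6
397 → bucket 2
988 → bucket 11
666 → bucket 1
284 → bucket 3
497 → bucket 6 (collision)
267 → bucket 4
265 → bucket 2 (collision)
Final buckets:
0: ∅
1: 666
2: 397 -> 265
3: 284
4: 267
5: ∅
6: 89 -> 497
7: ∅
8: ∅
9: ∅
10: ∅
11: 988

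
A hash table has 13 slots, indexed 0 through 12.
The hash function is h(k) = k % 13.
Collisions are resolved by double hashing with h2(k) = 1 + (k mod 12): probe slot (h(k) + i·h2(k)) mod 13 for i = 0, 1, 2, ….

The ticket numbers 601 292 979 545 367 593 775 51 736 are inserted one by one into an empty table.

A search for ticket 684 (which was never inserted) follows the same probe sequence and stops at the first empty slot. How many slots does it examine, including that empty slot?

601: h=3 -> slot 3
292: h=6 -> slot 6
979: h=4 -> slot 4
545: h=12 -> slot 12
367: h=3, h2=8, probe 3,11 -> slot 11
593: h=8 -> slot 8
775: h=8, h2=8, probe 8,3,11,6,1 -> slot 1
51: h=12, h2=4, probe 12,3,7 -> slot 7
736: h=8, h2=5, probe 8,0 -> slot 0
Table: [736, 775, —, 601, 979, —, 292, 51, 593, —, —, 367, 545]
Lookup 684: h=8, h2=1, probe 8,9 → slot 9 empty, not found.

2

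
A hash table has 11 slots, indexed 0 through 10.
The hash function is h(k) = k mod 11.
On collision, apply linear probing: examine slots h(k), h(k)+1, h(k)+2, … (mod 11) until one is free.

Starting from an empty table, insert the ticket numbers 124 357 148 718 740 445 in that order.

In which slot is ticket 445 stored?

124: h=3 -> slot 3
357: h=5 -> slot 5
148: h=5, probe 5,6 -> slot 6
718: h=3, probe 3,4 -> slot 4
740: h=3, probe 3,4,5,6,7 -> slot 7
445: h=5, probe 5,6,7,8 -> slot 8
Table: [-, -, -, 124, 718, 357, 148, 740, 445, -, -]

8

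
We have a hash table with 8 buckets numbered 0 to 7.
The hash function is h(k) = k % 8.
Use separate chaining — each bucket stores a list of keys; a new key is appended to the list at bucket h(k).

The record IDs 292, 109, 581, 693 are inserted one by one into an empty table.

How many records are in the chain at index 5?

292 -> bucket 4
109 -> bucket 5
581 -> bucket 5 (collision)
693 -> bucket 5 (collision)
Final buckets:
0: —
1: —
2: —
3: —
4: 292
5: 109 -> 581 -> 693
6: —
7: —

3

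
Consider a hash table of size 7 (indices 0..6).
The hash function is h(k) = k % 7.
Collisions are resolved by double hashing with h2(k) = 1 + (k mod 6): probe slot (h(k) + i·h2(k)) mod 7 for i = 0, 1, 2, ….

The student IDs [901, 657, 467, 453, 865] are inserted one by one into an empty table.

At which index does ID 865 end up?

1

901 hashes to 5; slot 5 is free => place at 5.
657 hashes to 6; slot 6 is free => place at 6.
467 hashes to 5, h2=6; 5 taken => place at 4.
453 hashes to 5, h2=4; 5 taken => place at 2.
865 hashes to 4, h2=2; 4,6 taken => place at 1.
Table: [—, 865, 453, —, 467, 901, 657]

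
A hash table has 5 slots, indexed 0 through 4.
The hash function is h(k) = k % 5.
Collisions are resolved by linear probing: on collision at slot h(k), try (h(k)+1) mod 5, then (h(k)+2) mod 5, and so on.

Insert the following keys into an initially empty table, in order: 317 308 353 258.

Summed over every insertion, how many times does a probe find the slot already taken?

317: h=2 → slot 2
308: h=3 → slot 3
353: h=3, probe 3,4 → slot 4
258: h=3, probe 3,4,0 → slot 0
Table: [258, —, 317, 308, 353]

3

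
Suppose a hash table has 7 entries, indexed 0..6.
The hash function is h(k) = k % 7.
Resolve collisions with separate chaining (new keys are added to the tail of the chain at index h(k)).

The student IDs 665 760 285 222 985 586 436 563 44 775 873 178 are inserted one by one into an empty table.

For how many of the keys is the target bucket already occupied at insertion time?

7

Insert 665: h=0, bucket 0 empty -> new chain.
Insert 760: h=4, bucket 4 empty -> new chain.
Insert 285: h=5, bucket 5 empty -> new chain.
Insert 222: h=5, bucket 5 nonempty -> append to chain.
Insert 985: h=5, bucket 5 nonempty -> append to chain.
Insert 586: h=5, bucket 5 nonempty -> append to chain.
Insert 436: h=2, bucket 2 empty -> new chain.
Insert 563: h=3, bucket 3 empty -> new chain.
Insert 44: h=2, bucket 2 nonempty -> append to chain.
Insert 775: h=5, bucket 5 nonempty -> append to chain.
Insert 873: h=5, bucket 5 nonempty -> append to chain.
Insert 178: h=3, bucket 3 nonempty -> append to chain.
Final buckets:
0: 665
1: —
2: 436 -> 44
3: 563 -> 178
4: 760
5: 285 -> 222 -> 985 -> 586 -> 775 -> 873
6: —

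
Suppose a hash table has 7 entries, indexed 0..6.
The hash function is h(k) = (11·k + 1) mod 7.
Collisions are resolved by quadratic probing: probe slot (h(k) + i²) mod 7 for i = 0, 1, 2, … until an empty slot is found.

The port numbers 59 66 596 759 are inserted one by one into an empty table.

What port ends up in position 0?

66

Insert 59: h=6, slot 6 empty -> index 6.
Insert 66: h=6, slot 6 occupied -> index 0.
Insert 596: h=5, slot 5 empty -> index 5.
Insert 759: h=6, slots 6,0 occupied -> index 3.
Table: [66, —, —, 759, —, 596, 59]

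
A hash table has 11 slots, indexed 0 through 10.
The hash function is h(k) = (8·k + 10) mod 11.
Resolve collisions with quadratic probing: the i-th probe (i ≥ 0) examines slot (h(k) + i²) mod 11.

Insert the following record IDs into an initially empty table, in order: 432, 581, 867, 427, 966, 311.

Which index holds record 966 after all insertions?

432 hashes to 1; slot 1 is free => place at 1.
581 hashes to 5; slot 5 is free => place at 5.
867 hashes to 5; 5 taken => place at 6.
427 hashes to 5; 5,6 taken => place at 9.
966 hashes to 5; 5,6,9 taken => place at 3.
311 hashes to 1; 1 taken => place at 2.
Table: [., 432, 311, 966, ., 581, 867, ., ., 427, .]

3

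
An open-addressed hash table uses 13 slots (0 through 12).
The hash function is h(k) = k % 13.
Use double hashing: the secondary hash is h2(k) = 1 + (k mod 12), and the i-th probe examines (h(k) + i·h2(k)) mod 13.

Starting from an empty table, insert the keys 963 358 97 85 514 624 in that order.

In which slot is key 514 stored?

5

963 hashes to 1; slot 1 is free → place at 1.
358 hashes to 7; slot 7 is free → place at 7.
97 hashes to 6; slot 6 is free → place at 6.
85 hashes to 7, h2=2; 7 taken → place at 9.
514 hashes to 7, h2=11; 7 taken → place at 5.
624 hashes to 0; slot 0 is free → place at 0.
Table: [624, 963, -, -, -, 514, 97, 358, -, 85, -, -, -]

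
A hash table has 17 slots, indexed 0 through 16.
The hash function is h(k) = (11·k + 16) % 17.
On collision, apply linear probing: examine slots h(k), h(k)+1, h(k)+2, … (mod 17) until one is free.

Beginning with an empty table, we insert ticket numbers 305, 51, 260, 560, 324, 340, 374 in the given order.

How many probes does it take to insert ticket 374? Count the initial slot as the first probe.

305: h=5 -> slot 5
51: h=16 -> slot 16
260: h=3 -> slot 3
560: h=5, probe 5,6 -> slot 6
324: h=10 -> slot 10
340: h=16, probe 16,0 -> slot 0
374: h=16, probe 16,0,1 -> slot 1
Table: [340, 374, —, 260, —, 305, 560, —, —, —, 324, —, —, —, —, —, 51]

3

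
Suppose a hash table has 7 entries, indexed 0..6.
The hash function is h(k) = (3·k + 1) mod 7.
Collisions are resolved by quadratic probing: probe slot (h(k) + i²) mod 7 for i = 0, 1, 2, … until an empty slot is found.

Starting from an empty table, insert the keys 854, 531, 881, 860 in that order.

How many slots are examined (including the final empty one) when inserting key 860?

3

854: h=1 → slot 1
531: h=5 → slot 5
881: h=5, probe 5,6 → slot 6
860: h=5, probe 5,6,2 → slot 2
Table: [., 854, 860, ., ., 531, 881]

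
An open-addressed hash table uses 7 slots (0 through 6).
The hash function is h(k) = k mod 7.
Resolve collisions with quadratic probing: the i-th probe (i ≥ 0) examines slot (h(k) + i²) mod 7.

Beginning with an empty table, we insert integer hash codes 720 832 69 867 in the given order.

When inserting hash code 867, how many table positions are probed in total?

720 hashes to 6; slot 6 is free => place at 6.
832 hashes to 6; 6 taken => place at 0.
69 hashes to 6; 6,0 taken => place at 3.
867 hashes to 6; 6,0,3 taken => place at 1.
Table: [832, 867, ., 69, ., ., 720]

4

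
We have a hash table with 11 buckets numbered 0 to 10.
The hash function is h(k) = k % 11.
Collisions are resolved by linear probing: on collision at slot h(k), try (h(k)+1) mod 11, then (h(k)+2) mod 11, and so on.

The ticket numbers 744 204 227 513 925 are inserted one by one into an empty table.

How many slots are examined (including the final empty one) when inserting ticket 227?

744: h=7 -> slot 7
204: h=6 -> slot 6
227: h=7, probe 7,8 -> slot 8
513: h=7, probe 7,8,9 -> slot 9
925: h=1 -> slot 1
Table: [∅, 925, ∅, ∅, ∅, ∅, 204, 744, 227, 513, ∅]

2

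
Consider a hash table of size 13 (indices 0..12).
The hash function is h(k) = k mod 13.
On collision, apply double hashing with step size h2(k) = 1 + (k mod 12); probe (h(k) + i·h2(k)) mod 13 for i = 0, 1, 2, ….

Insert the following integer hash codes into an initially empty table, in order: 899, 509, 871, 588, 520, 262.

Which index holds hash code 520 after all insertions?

899 hashes to 2; slot 2 is free => place at 2.
509 hashes to 2, h2=6; 2 taken => place at 8.
871 hashes to 0; slot 0 is free => place at 0.
588 hashes to 3; slot 3 is free => place at 3.
520 hashes to 0, h2=5; 0 taken => place at 5.
262 hashes to 2, h2=11; 2,0 taken => place at 11.
Table: [871, -, 899, 588, -, 520, -, -, 509, -, -, 262, -]

5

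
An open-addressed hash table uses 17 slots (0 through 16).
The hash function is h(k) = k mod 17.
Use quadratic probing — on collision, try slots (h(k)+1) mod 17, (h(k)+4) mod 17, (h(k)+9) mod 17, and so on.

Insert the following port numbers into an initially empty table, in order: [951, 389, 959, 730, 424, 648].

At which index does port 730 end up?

0

951 hashes to 16; slot 16 is free → place at 16.
389 hashes to 15; slot 15 is free → place at 15.
959 hashes to 7; slot 7 is free → place at 7.
730 hashes to 16; 16 taken → place at 0.
424 hashes to 16; 16,0 taken → place at 3.
648 hashes to 2; slot 2 is free → place at 2.
Table: [730, ., 648, 424, ., ., ., 959, ., ., ., ., ., ., ., 389, 951]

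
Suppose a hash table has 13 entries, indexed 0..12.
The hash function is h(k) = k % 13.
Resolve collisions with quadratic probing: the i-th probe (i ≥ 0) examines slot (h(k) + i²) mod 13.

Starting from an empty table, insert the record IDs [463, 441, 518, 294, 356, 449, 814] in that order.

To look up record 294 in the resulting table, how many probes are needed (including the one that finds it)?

Insert 463: h=8, slot 8 empty -> index 8.
Insert 441: h=12, slot 12 empty -> index 12.
Insert 518: h=11, slot 11 empty -> index 11.
Insert 294: h=8, slot 8 occupied -> index 9.
Insert 356: h=5, slot 5 empty -> index 5.
Insert 449: h=7, slot 7 empty -> index 7.
Insert 814: h=8, slots 8,9,12 occupied -> index 4.
Table: [—, —, —, —, 814, 356, —, 449, 463, 294, —, 518, 441]
Lookup 294: h=8, probe 8,9 → found at 9.

2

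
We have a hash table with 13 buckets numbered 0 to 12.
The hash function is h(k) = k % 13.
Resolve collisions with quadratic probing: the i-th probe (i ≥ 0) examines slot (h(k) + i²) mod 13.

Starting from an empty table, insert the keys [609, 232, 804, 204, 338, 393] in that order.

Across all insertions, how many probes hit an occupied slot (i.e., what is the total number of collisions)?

Insert 609: h=11, slot 11 empty => index 11.
Insert 232: h=11, slot 11 occupied => index 12.
Insert 804: h=11, slots 11,12 occupied => index 2.
Insert 204: h=9, slot 9 empty => index 9.
Insert 338: h=0, slot 0 empty => index 0.
Insert 393: h=3, slot 3 empty => index 3.
Table: [338, -, 804, 393, -, -, -, -, -, 204, -, 609, 232]

3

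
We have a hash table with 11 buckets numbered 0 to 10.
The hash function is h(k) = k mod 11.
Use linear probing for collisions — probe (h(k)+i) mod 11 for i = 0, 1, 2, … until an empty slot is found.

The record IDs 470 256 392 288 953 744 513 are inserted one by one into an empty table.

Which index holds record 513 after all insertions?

470 hashes to 8; slot 8 is free → place at 8.
256 hashes to 3; slot 3 is free → place at 3.
392 hashes to 7; slot 7 is free → place at 7.
288 hashes to 2; slot 2 is free → place at 2.
953 hashes to 7; 7,8 taken → place at 9.
744 hashes to 7; 7,8,9 taken → place at 10.
513 hashes to 7; 7,8,9,10 taken → place at 0.
Table: [513, -, 288, 256, -, -, -, 392, 470, 953, 744]

0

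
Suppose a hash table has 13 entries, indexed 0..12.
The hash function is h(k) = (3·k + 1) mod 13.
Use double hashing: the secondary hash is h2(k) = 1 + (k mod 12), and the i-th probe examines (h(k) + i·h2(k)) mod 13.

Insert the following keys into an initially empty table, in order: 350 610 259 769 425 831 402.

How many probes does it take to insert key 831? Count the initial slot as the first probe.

350: h=11 => slot 11
610: h=11, h2=11, probe 11,9 => slot 9
259: h=11, h2=8, probe 11,6 => slot 6
769: h=7 => slot 7
425: h=2 => slot 2
831: h=11, h2=4, probe 11,2,6,10 => slot 10
402: h=11, h2=7, probe 11,5 => slot 5
Table: [—, —, 425, —, —, 402, 259, 769, —, 610, 831, 350, —]

4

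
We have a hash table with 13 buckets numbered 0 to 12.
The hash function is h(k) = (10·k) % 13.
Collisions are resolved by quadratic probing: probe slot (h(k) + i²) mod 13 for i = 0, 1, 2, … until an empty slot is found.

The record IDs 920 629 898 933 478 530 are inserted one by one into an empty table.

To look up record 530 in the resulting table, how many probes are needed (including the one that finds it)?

5

Insert 920: h=9, slot 9 empty => index 9.
Insert 629: h=11, slot 11 empty => index 11.
Insert 898: h=10, slot 10 empty => index 10.
Insert 933: h=9, slots 9,10 occupied => index 0.
Insert 478: h=9, slots 9,10,0 occupied => index 5.
Insert 530: h=9, slots 9,10,0,5 occupied => index 12.
Table: [933, —, —, —, —, 478, —, —, —, 920, 898, 629, 530]
Lookup 530: h=9, probe 9,10,0,5,12 → found at 12.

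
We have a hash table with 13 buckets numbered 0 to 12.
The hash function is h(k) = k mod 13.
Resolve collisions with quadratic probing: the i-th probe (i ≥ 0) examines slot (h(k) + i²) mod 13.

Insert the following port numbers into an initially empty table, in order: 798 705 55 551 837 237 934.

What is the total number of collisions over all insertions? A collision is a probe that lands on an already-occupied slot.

Insert 798: h=5, slot 5 empty → index 5.
Insert 705: h=3, slot 3 empty → index 3.
Insert 55: h=3, slot 3 occupied → index 4.
Insert 551: h=5, slot 5 occupied → index 6.
Insert 837: h=5, slots 5,6 occupied → index 9.
Insert 237: h=3, slots 3,4 occupied → index 7.
Insert 934: h=11, slot 11 empty → index 11.
Table: [., ., ., 705, 55, 798, 551, 237, ., 837, ., 934, .]

6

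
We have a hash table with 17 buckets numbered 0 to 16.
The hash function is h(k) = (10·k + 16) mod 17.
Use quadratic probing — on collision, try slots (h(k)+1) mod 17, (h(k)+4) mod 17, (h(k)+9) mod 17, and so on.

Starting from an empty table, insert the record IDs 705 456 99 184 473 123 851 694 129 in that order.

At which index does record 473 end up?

12

705: h=11 => slot 11
456: h=3 => slot 3
99: h=3, probe 3,4 => slot 4
184: h=3, probe 3,4,7 => slot 7
473: h=3, probe 3,4,7,12 => slot 12
123: h=5 => slot 5
851: h=9 => slot 9
694: h=3, probe 3,4,7,12,2 => slot 2
129: h=14 => slot 14
Table: [-, -, 694, 456, 99, 123, -, 184, -, 851, -, 705, 473, -, 129, -, -]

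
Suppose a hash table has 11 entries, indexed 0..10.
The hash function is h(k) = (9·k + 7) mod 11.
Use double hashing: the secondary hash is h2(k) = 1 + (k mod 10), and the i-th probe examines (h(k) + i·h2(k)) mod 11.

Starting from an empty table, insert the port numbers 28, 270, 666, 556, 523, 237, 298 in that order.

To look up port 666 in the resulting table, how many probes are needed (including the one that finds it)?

28 hashes to 6; slot 6 is free -> place at 6.
270 hashes to 6, h2=1; 6 taken -> place at 7.
666 hashes to 6, h2=7; 6 taken -> place at 2.
556 hashes to 6, h2=7; 6,2 taken -> place at 9.
523 hashes to 6, h2=4; 6 taken -> place at 10.
237 hashes to 6, h2=8; 6 taken -> place at 3.
298 hashes to 5; slot 5 is free -> place at 5.
Table: [—, —, 666, 237, —, 298, 28, 270, —, 556, 523]
Lookup 666: h=6, h2=7, probe 6,2 → found at 2.

2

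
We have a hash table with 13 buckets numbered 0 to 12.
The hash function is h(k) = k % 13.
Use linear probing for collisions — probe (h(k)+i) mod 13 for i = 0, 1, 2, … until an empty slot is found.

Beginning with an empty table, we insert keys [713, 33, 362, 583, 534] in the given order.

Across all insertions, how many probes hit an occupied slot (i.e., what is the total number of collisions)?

713 hashes to 11; slot 11 is free => place at 11.
33 hashes to 7; slot 7 is free => place at 7.
362 hashes to 11; 11 taken => place at 12.
583 hashes to 11; 11,12 taken => place at 0.
534 hashes to 1; slot 1 is free => place at 1.
Table: [583, 534, ∅, ∅, ∅, ∅, ∅, 33, ∅, ∅, ∅, 713, 362]

3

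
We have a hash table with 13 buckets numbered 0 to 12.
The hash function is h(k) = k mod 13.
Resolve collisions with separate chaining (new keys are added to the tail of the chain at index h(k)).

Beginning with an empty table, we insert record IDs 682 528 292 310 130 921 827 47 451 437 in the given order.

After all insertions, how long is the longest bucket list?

4

682 → bucket 6
528 → bucket 8
292 → bucket 6 (collision)
310 → bucket 11
130 → bucket 0
921 → bucket 11 (collision)
827 → bucket 8 (collision)
47 → bucket 8 (collision)
451 → bucket 9
437 → bucket 8 (collision)
Final buckets:
0: 130
1: .
2: .
3: .
4: .
5: .
6: 682 -> 292
7: .
8: 528 -> 827 -> 47 -> 437
9: 451
10: .
11: 310 -> 921
12: .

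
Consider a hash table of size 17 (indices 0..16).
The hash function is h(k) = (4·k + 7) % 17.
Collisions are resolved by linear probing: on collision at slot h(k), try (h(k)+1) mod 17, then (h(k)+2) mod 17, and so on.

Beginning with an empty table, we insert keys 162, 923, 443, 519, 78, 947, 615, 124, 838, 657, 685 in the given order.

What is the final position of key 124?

14

Insert 162: h=9, slot 9 empty → index 9.
Insert 923: h=10, slot 10 empty → index 10.
Insert 443: h=11, slot 11 empty → index 11.
Insert 519: h=9, slots 9,10,11 occupied → index 12.
Insert 78: h=13, slot 13 empty → index 13.
Insert 947: h=4, slot 4 empty → index 4.
Insert 615: h=2, slot 2 empty → index 2.
Insert 124: h=10, slots 10,11,12,13 occupied → index 14.
Insert 838: h=10, slots 10,11,12,13,14 occupied → index 15.
Insert 657: h=0, slot 0 empty → index 0.
Insert 685: h=10, slots 10,11,12,13,14,15 occupied → index 16.
Table: [657, _, 615, _, 947, _, _, _, _, 162, 923, 443, 519, 78, 124, 838, 685]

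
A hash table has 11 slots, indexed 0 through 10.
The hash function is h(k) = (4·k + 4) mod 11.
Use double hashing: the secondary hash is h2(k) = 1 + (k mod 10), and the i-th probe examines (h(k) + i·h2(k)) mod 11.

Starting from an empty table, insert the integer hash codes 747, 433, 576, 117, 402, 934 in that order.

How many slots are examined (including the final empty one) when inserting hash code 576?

2

747 hashes to 0; slot 0 is free -> place at 0.
433 hashes to 9; slot 9 is free -> place at 9.
576 hashes to 9, h2=7; 9 taken -> place at 5.
117 hashes to 10; slot 10 is free -> place at 10.
402 hashes to 6; slot 6 is free -> place at 6.
934 hashes to 0, h2=5; 0,5,10 taken -> place at 4.
Table: [747, —, —, —, 934, 576, 402, —, —, 433, 117]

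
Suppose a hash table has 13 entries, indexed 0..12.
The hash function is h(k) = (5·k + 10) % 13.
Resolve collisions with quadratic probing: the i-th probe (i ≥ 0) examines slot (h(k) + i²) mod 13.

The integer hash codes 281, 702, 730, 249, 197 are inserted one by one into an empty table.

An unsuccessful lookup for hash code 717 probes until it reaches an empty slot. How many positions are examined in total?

281 hashes to 11; slot 11 is free -> place at 11.
702 hashes to 10; slot 10 is free -> place at 10.
730 hashes to 7; slot 7 is free -> place at 7.
249 hashes to 7; 7 taken -> place at 8.
197 hashes to 7; 7,8,11 taken -> place at 3.
Table: [—, —, —, 197, —, —, —, 730, 249, —, 702, 281, —]
Lookup 717: h=7, probe 7,8,11,3,10,6 → slot 6 empty, not found.

6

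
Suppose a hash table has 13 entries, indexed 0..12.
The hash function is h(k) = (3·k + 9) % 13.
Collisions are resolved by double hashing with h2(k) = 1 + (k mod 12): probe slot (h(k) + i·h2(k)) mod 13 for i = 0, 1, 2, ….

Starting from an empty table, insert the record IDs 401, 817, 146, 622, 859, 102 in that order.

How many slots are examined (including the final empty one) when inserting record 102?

Insert 401: h=3, slot 3 empty → index 3.
Insert 817: h=3, h2=2, slot 3 occupied → index 5.
Insert 146: h=5, h2=3, slot 5 occupied → index 8.
Insert 622: h=3, h2=11, slot 3 occupied → index 1.
Insert 859: h=12, slot 12 empty → index 12.
Insert 102: h=3, h2=7, slot 3 occupied → index 10.
Table: [., 622, ., 401, ., 817, ., ., 146, ., 102, ., 859]

2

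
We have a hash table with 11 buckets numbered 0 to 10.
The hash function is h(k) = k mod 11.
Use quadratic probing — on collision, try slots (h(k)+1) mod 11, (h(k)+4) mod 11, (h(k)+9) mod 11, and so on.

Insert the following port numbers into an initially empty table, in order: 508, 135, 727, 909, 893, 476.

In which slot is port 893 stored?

6

Insert 508: h=2, slot 2 empty → index 2.
Insert 135: h=3, slot 3 empty → index 3.
Insert 727: h=1, slot 1 empty → index 1.
Insert 909: h=7, slot 7 empty → index 7.
Insert 893: h=2, slots 2,3 occupied → index 6.
Insert 476: h=3, slot 3 occupied → index 4.
Table: [—, 727, 508, 135, 476, —, 893, 909, —, —, —]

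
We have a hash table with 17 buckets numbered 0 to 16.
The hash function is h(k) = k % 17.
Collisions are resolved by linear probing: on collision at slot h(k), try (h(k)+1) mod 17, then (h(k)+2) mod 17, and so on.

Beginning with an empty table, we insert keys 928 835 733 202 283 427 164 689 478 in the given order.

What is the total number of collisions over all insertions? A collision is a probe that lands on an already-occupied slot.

928 hashes to 10; slot 10 is free → place at 10.
835 hashes to 2; slot 2 is free → place at 2.
733 hashes to 2; 2 taken → place at 3.
202 hashes to 15; slot 15 is free → place at 15.
283 hashes to 11; slot 11 is free → place at 11.
427 hashes to 2; 2,3 taken → place at 4.
164 hashes to 11; 11 taken → place at 12.
689 hashes to 9; slot 9 is free → place at 9.
478 hashes to 2; 2,3,4 taken → place at 5.
Table: [., ., 835, 733, 427, 478, ., ., ., 689, 928, 283, 164, ., ., 202, .]

7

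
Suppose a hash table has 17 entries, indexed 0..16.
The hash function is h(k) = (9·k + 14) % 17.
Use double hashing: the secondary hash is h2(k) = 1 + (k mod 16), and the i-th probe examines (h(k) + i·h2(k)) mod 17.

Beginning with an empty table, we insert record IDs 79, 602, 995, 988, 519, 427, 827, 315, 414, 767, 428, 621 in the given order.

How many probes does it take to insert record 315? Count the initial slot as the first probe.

3

79 hashes to 11; slot 11 is free → place at 11.
602 hashes to 9; slot 9 is free → place at 9.
995 hashes to 10; slot 10 is free → place at 10.
988 hashes to 15; slot 15 is free → place at 15.
519 hashes to 10, h2=8; 10 taken → place at 1.
427 hashes to 15, h2=12; 15,10 taken → place at 5.
827 hashes to 11, h2=12; 11 taken → place at 6.
315 hashes to 10, h2=12; 10,5 taken → place at 0.
414 hashes to 0, h2=15; 0,15 taken → place at 13.
767 hashes to 15, h2=16; 15 taken → place at 14.
428 hashes to 7; slot 7 is free → place at 7.
621 hashes to 10, h2=14; 10,7 taken → place at 4.
Table: [315, 519, —, —, 621, 427, 827, 428, —, 602, 995, 79, —, 414, 767, 988, —]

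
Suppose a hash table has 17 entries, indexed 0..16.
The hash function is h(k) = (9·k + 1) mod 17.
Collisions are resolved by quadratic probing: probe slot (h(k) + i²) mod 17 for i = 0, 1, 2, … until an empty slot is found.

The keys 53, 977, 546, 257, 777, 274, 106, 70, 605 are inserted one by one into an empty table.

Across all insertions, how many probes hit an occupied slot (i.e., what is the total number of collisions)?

13

53: h=2 -> slot 2
977: h=5 -> slot 5
546: h=2, probe 2,3 -> slot 3
257: h=2, probe 2,3,6 -> slot 6
777: h=7 -> slot 7
274: h=2, probe 2,3,6,11 -> slot 11
106: h=3, probe 3,4 -> slot 4
70: h=2, probe 2,3,6,11,1 -> slot 1
605: h=6, probe 6,7,10 -> slot 10
Table: [-, 70, 53, 546, 106, 977, 257, 777, -, -, 605, 274, -, -, -, -, -]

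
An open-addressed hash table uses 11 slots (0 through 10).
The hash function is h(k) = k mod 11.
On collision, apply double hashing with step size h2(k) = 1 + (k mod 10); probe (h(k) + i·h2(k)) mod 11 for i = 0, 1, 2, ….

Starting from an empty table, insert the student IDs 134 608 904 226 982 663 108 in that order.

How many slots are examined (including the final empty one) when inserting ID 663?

134 hashes to 2; slot 2 is free → place at 2.
608 hashes to 3; slot 3 is free → place at 3.
904 hashes to 2, h2=5; 2 taken → place at 7.
226 hashes to 6; slot 6 is free → place at 6.
982 hashes to 3, h2=3; 3,6 taken → place at 9.
663 hashes to 3, h2=4; 3,7 taken → place at 0.
108 hashes to 9, h2=9; 9,7 taken → place at 5.
Table: [663, —, 134, 608, —, 108, 226, 904, —, 982, —]

3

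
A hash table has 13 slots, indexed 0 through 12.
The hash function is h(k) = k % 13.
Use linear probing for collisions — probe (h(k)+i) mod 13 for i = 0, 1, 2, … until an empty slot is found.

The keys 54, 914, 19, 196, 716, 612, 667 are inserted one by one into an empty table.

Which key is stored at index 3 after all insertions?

54 hashes to 2; slot 2 is free → place at 2.
914 hashes to 4; slot 4 is free → place at 4.
19 hashes to 6; slot 6 is free → place at 6.
196 hashes to 1; slot 1 is free → place at 1.
716 hashes to 1; 1,2 taken → place at 3.
612 hashes to 1; 1,2,3,4 taken → place at 5.
667 hashes to 4; 4,5,6 taken → place at 7.
Table: [—, 196, 54, 716, 914, 612, 19, 667, —, —, —, —, —]

716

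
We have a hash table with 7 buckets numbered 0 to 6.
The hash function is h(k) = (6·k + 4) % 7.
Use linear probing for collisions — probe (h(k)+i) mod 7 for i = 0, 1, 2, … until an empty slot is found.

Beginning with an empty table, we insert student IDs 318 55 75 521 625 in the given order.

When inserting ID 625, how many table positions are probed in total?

Insert 318: h=1, slot 1 empty → index 1.
Insert 55: h=5, slot 5 empty → index 5.
Insert 75: h=6, slot 6 empty → index 6.
Insert 521: h=1, slot 1 occupied → index 2.
Insert 625: h=2, slot 2 occupied → index 3.
Table: [-, 318, 521, 625, -, 55, 75]

2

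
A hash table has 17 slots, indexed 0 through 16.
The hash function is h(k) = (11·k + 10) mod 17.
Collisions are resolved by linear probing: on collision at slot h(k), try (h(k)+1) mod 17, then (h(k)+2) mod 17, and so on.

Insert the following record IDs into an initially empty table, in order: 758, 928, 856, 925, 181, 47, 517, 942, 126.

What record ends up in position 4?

517

758 hashes to 1; slot 1 is free → place at 1.
928 hashes to 1; 1 taken → place at 2.
856 hashes to 8; slot 8 is free → place at 8.
925 hashes to 2; 2 taken → place at 3.
181 hashes to 12; slot 12 is free → place at 12.
47 hashes to 0; slot 0 is free → place at 0.
517 hashes to 2; 2,3 taken → place at 4.
942 hashes to 2; 2,3,4 taken → place at 5.
126 hashes to 2; 2,3,4,5 taken → place at 6.
Table: [47, 758, 928, 925, 517, 942, 126, -, 856, -, -, -, 181, -, -, -, -]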